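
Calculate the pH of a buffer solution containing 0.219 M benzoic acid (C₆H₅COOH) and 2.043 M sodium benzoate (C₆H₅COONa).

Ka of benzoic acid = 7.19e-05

pKa = -log(7.19e-05) = 4.14. pH = pKa + log([A⁻]/[HA]) = 4.14 + log(2.043/0.219)

pH = 5.11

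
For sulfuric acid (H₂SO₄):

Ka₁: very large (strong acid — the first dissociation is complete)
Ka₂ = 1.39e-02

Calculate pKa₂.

pKa₂ = -log(Ka₂) = -log(1.39e-02) = 1.86.

pK_{a2} = 1.86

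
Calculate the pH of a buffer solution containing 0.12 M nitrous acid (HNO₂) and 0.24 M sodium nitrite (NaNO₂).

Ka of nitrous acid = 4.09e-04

pKa = -log(4.09e-04) = 3.39. pH = pKa + log([A⁻]/[HA]) = 3.39 + log(0.24/0.12)

pH = 3.69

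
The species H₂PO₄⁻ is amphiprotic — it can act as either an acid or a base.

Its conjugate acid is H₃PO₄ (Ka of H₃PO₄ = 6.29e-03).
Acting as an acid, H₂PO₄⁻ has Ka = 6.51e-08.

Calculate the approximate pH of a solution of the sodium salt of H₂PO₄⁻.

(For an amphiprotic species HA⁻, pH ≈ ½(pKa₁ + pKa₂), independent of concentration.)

pKa₁ = -log(6.29e-03) = 2.20; pKa₂ = -log(6.51e-08) = 7.19. For an amphiprotic species, pH ≈ ½(pKa₁ + pKa₂) = ½(2.20 + 7.19) = 4.69.

pH = 4.69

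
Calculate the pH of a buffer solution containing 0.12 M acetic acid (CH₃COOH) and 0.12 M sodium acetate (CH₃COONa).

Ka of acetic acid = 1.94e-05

pKa = -log(1.94e-05) = 4.71. pH = pKa + log([A⁻]/[HA]) = 4.71 + log(0.12/0.12)

pH = 4.71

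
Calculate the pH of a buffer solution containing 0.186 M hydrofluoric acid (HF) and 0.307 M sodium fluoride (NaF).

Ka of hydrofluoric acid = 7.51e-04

pKa = -log(7.51e-04) = 3.12. pH = pKa + log([A⁻]/[HA]) = 3.12 + log(0.307/0.186)

pH = 3.34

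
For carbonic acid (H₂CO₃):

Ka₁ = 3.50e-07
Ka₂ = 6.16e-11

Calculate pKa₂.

pKa₂ = -log(Ka₂) = -log(6.16e-11) = 10.21.

pK_{a2} = 10.21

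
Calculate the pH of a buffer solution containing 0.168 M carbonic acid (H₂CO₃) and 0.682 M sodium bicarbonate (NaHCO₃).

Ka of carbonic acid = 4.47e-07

pKa = -log(4.47e-07) = 6.35. pH = pKa + log([A⁻]/[HA]) = 6.35 + log(0.682/0.168)

pH = 6.96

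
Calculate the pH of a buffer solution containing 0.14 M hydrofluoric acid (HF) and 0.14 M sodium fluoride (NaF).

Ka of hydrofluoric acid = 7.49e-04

pKa = -log(7.49e-04) = 3.13. pH = pKa + log([A⁻]/[HA]) = 3.13 + log(0.14/0.14)

pH = 3.13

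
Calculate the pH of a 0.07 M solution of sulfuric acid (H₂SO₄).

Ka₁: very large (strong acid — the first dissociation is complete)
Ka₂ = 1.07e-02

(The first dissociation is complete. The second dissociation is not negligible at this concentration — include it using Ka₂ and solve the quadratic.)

First dissociation is complete: [H⁺]₀ = [HSO₄⁻]₀ = C = 0.07 M. Second dissociation HSO₄⁻ ⇌ H⁺ + SO₄²⁻: let x = [SO₄²⁻]. Ka₂ = (C + x)·x / (C − x) = 1.07e-02 → x² + (C + Ka₂)·x − Ka₂·C = 0 → x² + 0.08070·x − 7.490e-04 = 0. x = (−0.08070 + √(0.08070² + 4 × 7.490e-04)) / 2 = 8.4057e-03 M. [H⁺] = C + x = 0.07 + 8.4057e-03 = 7.8406e-02 M. pH = -log(7.8406e-02) = 1.11.

pH = 1.11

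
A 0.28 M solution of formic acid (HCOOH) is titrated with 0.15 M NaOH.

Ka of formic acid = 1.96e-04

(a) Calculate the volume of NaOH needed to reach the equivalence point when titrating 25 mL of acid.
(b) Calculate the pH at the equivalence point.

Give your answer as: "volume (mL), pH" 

moles acid = 0.28 × 25/1000 = 0.007 mol; V_base = moles/0.15 × 1000 = 46.7 mL. At equivalence only the conjugate base is present: [A⁻] = 0.007/0.072 = 9.7674e-02 M. Kb = Kw/Ka = 5.10e-11; [OH⁻] = √(Kb × [A⁻]) = 2.2324e-06; pOH = 5.65; pH = 14 - pOH = 8.35.

V = 46.7 mL, pH = 8.35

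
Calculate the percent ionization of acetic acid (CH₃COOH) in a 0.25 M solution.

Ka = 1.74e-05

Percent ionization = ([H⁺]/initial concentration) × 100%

Using Ka equilibrium: x² + Ka×x - Ka×C = 0. Solving: [H⁺] = 2.0770e-03. Percent = (2.0770e-03/0.25) × 100

Percent ionization = 0.831%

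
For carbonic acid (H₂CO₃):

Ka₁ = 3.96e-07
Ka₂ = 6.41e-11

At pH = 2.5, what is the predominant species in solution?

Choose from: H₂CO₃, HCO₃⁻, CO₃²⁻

pKa₁ = 6.40, pKa₂ = 10.19. For a polyprotic acid the predominant species crosses at each pKa: below pKa_n the protonated form dominates, above it the deprotonated form does. At pH = 2.5, the predominant species is H₂CO₃.

H₂CO₃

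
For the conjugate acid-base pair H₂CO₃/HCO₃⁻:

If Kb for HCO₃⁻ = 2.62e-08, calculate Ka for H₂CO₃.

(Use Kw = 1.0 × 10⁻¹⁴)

For a conjugate pair Ka × Kb = Kw, so Ka = Kw/Kb = 1.0 × 10⁻¹⁴ / 2.62e-08 = 3.82e-07.

K_a = 3.82e-07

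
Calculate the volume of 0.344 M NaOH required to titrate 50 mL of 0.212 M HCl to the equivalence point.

At equivalence: moles acid = moles base. moles HCl = 0.212 × 50/1000 = 0.0106 mol. V_base = moles / 0.344 × 1000 = 30.8 mL.

V_{base} = 30.8 mL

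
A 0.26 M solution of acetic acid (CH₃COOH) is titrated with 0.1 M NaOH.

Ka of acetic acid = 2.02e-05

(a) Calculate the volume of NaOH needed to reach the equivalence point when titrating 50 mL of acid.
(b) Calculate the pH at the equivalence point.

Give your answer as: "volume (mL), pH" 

moles acid = 0.26 × 50/1000 = 0.013 mol; V_base = moles/0.1 × 1000 = 130.0 mL. At equivalence only the conjugate base is present: [A⁻] = 0.013/0.180 = 7.2222e-02 M. Kb = Kw/Ka = 4.95e-10; [OH⁻] = √(Kb × [A⁻]) = 5.9794e-06; pOH = 5.22; pH = 14 - pOH = 8.78.

V = 130.0 mL, pH = 8.78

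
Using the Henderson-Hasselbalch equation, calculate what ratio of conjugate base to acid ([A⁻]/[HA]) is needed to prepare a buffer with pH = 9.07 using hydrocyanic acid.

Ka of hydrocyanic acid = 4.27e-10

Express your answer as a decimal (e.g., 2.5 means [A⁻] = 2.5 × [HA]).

pKa = -log(4.27e-10) = 9.3696. pH = pKa + log([A⁻]/[HA]), so log([A⁻]/[HA]) = pH − pKa = 9.07 − 9.3696 = -0.2996. [A⁻]/[HA] = 10^(-0.2996) = 0.502

[A⁻]/[HA] = 0.502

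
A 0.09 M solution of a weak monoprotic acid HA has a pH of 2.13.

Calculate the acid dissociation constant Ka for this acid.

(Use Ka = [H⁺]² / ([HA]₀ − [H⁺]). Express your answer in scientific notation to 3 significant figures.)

[H⁺] = 10^(−pH) = 10^(−2.13) = 7.413e-03 M. For HA ⇌ H⁺ + A⁻, Ka = [H⁺][A⁻]/[HA] = [H⁺]² / ([HA]₀ − [H⁺]) = (7.413e-03)² / (0.09 − 7.413e-03) = 6.65e-04.

K_a = 6.65e-04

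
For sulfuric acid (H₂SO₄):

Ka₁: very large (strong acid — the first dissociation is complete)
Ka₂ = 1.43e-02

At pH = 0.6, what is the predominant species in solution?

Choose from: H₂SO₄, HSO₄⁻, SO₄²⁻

The first dissociation is complete, so H₂SO₄ itself is never the predominant species in water; pKa₂ = -log(1.43e-02) = 1.84. For a polyprotic acid the predominant species crosses at each pKa: below pKa_n the protonated form dominates, above it the deprotonated form does. At pH = 0.6, the predominant species is HSO₄⁻.

HSO₄⁻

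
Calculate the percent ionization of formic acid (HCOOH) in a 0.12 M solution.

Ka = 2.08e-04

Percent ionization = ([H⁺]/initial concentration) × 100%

Using Ka equilibrium: x² + Ka×x - Ka×C = 0. Solving: [H⁺] = 4.8931e-03. Percent = (4.8931e-03/0.12) × 100

Percent ionization = 4.08%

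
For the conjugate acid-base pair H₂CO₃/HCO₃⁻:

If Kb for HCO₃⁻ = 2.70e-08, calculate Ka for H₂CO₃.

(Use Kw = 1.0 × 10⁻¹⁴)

For a conjugate pair Ka × Kb = Kw, so Ka = Kw/Kb = 1.0 × 10⁻¹⁴ / 2.70e-08 = 3.70e-07.

K_a = 3.70e-07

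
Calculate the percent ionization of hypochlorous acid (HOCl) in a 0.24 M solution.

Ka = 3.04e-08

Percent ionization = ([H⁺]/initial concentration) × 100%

Using Ka equilibrium: x² + Ka×x - Ka×C = 0. Solving: [H⁺] = 8.5401e-05. Percent = (8.5401e-05/0.24) × 100

Percent ionization = 0.0356%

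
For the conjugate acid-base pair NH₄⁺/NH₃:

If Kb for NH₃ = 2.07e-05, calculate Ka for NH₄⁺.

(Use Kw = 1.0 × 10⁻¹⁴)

For a conjugate pair Ka × Kb = Kw, so Ka = Kw/Kb = 1.0 × 10⁻¹⁴ / 2.07e-05 = 4.83e-10.

K_a = 4.83e-10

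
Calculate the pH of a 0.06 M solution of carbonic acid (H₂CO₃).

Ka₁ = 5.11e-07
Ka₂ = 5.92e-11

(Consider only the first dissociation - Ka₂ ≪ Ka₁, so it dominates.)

First dissociation dominates. From Ka₁ = [H⁺][HA⁻]/[H₂A], x² + Ka₁·x − Ka₁·C = 0 with C = 0.06 M and Ka₁ = 5.11e-07. Solving: [H⁺] = (−Ka₁ + √(Ka₁² + 4·Ka₁·C)) / 2 = 1.7484e-04 M. pH = -log(1.7484e-04) = 3.76.

pH = 3.76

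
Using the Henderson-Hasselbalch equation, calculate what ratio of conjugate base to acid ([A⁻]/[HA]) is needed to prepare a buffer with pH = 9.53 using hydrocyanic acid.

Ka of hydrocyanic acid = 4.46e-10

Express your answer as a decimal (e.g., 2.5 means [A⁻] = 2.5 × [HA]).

pKa = -log(4.46e-10) = 9.3507. pH = pKa + log([A⁻]/[HA]), so log([A⁻]/[HA]) = pH − pKa = 9.53 − 9.3507 = 0.1793. [A⁻]/[HA] = 10^(0.1793) = 1.51

[A⁻]/[HA] = 1.51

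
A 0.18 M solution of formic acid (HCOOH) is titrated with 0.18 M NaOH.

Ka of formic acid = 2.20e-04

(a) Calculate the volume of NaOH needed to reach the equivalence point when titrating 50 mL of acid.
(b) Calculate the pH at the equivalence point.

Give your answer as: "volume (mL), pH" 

moles acid = 0.18 × 50/1000 = 0.009 mol; V_base = moles/0.18 × 1000 = 50.0 mL. At equivalence only the conjugate base is present: [A⁻] = 0.009/0.100 = 9.0000e-02 M. Kb = Kw/Ka = 4.55e-11; [OH⁻] = √(Kb × [A⁻]) = 2.0226e-06; pOH = 5.69; pH = 14 - pOH = 8.31.

V = 50.0 mL, pH = 8.31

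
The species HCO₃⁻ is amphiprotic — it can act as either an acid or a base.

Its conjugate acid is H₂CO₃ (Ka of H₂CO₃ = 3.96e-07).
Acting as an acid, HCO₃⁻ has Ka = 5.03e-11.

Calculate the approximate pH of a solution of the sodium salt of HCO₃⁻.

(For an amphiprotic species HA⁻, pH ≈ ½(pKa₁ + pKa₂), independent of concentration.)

pKa₁ = -log(3.96e-07) = 6.40; pKa₂ = -log(5.03e-11) = 10.30. For an amphiprotic species, pH ≈ ½(pKa₁ + pKa₂) = ½(6.40 + 10.30) = 8.35.

pH = 8.35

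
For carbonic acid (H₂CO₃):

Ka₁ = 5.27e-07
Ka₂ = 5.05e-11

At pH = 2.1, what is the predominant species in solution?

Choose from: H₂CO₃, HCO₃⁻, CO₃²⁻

pKa₁ = 6.28, pKa₂ = 10.30. For a polyprotic acid the predominant species crosses at each pKa: below pKa_n the protonated form dominates, above it the deprotonated form does. At pH = 2.1, the predominant species is H₂CO₃.

H₂CO₃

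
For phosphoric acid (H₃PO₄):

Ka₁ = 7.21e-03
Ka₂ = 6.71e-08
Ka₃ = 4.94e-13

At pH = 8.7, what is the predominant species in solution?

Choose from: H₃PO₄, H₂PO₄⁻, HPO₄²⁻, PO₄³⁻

pKa₁ = 2.14, pKa₂ = 7.17, pKa₃ = 12.31. For a polyprotic acid the predominant species crosses at each pKa: below pKa_n the protonated form dominates, above it the deprotonated form does. At pH = 8.7, the predominant species is HPO₄²⁻.

HPO₄²⁻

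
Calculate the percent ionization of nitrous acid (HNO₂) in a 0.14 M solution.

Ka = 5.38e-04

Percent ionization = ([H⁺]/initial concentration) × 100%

Using Ka equilibrium: x² + Ka×x - Ka×C = 0. Solving: [H⁺] = 8.4139e-03. Percent = (8.4139e-03/0.14) × 100

Percent ionization = 6.01%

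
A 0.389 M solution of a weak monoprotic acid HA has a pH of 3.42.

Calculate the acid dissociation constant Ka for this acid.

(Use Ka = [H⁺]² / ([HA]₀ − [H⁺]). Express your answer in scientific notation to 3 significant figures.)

[H⁺] = 10^(−pH) = 10^(−3.42) = 3.802e-04 M. For HA ⇌ H⁺ + A⁻, Ka = [H⁺][A⁻]/[HA] = [H⁺]² / ([HA]₀ − [H⁺]) = (3.802e-04)² / (0.389 − 3.802e-04) = 3.72e-07.

K_a = 3.72e-07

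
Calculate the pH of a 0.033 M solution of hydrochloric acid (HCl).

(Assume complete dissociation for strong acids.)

[H⁺] = 0.033 M for strong acid. pH = -log[H⁺] = -log(0.033)

pH = 1.48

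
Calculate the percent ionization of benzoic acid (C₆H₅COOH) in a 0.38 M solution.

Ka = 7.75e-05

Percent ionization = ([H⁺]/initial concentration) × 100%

Using Ka equilibrium: x² + Ka×x - Ka×C = 0. Solving: [H⁺] = 5.3882e-03. Percent = (5.3882e-03/0.38) × 100

Percent ionization = 1.42%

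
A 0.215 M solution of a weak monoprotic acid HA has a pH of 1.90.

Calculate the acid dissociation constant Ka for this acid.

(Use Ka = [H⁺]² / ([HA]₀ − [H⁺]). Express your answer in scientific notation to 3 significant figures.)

[H⁺] = 10^(−pH) = 10^(−1.90) = 1.259e-02 M. For HA ⇌ H⁺ + A⁻, Ka = [H⁺][A⁻]/[HA] = [H⁺]² / ([HA]₀ − [H⁺]) = (1.259e-02)² / (0.215 − 1.259e-02) = 7.83e-04.

K_a = 7.83e-04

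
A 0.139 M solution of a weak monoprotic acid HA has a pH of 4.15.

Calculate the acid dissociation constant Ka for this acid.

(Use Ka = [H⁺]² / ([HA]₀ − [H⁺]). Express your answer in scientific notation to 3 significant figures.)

[H⁺] = 10^(−pH) = 10^(−4.15) = 7.079e-05 M. For HA ⇌ H⁺ + A⁻, Ka = [H⁺][A⁻]/[HA] = [H⁺]² / ([HA]₀ − [H⁺]) = (7.079e-05)² / (0.139 − 7.079e-05) = 3.61e-08.

K_a = 3.61e-08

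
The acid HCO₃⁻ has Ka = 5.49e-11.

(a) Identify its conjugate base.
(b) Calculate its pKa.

(a) The conjugate base is formed by removing one H⁺ from HCO₃⁻, giving CO₃²⁻. (b) pKa = -log(Ka) = -log(5.49e-11) = 10.26.

Conjugate base: CO₃²⁻; pK_a = 10.26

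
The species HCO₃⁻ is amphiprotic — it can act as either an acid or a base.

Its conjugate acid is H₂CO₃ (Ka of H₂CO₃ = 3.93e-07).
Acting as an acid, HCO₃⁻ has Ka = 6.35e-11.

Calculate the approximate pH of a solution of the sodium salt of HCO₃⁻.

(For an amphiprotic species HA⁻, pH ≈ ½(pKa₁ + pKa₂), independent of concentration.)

pKa₁ = -log(3.93e-07) = 6.41; pKa₂ = -log(6.35e-11) = 10.20. For an amphiprotic species, pH ≈ ½(pKa₁ + pKa₂) = ½(6.41 + 10.20) = 8.30.

pH = 8.30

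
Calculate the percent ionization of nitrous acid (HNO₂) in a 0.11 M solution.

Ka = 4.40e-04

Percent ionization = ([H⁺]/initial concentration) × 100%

Using Ka equilibrium: x² + Ka×x - Ka×C = 0. Solving: [H⁺] = 6.7405e-03. Percent = (6.7405e-03/0.11) × 100

Percent ionization = 6.13%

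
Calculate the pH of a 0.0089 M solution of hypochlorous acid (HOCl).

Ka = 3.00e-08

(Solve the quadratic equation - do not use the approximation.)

x² + Ka×x - Ka×C = 0. Using quadratic formula: [H⁺] = 1.6325e-05

pH = 4.79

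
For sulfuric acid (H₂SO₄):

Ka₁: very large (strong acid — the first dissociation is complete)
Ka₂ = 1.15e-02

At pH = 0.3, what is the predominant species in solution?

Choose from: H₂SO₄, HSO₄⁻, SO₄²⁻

The first dissociation is complete, so H₂SO₄ itself is never the predominant species in water; pKa₂ = -log(1.15e-02) = 1.94. For a polyprotic acid the predominant species crosses at each pKa: below pKa_n the protonated form dominates, above it the deprotonated form does. At pH = 0.3, the predominant species is HSO₄⁻.

HSO₄⁻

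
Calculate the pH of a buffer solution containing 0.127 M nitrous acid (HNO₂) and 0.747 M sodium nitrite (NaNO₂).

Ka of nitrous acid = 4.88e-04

pKa = -log(4.88e-04) = 3.31. pH = pKa + log([A⁻]/[HA]) = 3.31 + log(0.747/0.127)

pH = 4.08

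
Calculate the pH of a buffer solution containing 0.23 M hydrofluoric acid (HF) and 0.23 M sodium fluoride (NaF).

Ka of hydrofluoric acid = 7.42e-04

pKa = -log(7.42e-04) = 3.13. pH = pKa + log([A⁻]/[HA]) = 3.13 + log(0.23/0.23)

pH = 3.13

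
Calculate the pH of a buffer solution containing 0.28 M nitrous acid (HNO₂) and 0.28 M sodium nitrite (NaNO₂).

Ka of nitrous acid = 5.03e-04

pKa = -log(5.03e-04) = 3.30. pH = pKa + log([A⁻]/[HA]) = 3.30 + log(0.28/0.28)

pH = 3.30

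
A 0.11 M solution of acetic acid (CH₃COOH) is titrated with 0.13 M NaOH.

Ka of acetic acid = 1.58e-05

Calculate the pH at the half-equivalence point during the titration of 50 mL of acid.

At half-equivalence [HA] = [A⁻], so Henderson-Hasselbalch gives pH = pKa = -log(1.58e-05) = 4.80.

pH = pKa = 4.80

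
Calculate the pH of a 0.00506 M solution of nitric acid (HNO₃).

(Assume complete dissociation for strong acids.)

[H⁺] = 0.00506 M for strong acid. pH = -log[H⁺] = -log(0.00506)

pH = 2.30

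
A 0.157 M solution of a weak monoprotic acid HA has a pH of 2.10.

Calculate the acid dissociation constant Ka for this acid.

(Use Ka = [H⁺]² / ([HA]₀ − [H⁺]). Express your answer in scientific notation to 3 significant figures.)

[H⁺] = 10^(−pH) = 10^(−2.10) = 7.943e-03 M. For HA ⇌ H⁺ + A⁻, Ka = [H⁺][A⁻]/[HA] = [H⁺]² / ([HA]₀ − [H⁺]) = (7.943e-03)² / (0.157 − 7.943e-03) = 4.23e-04.

K_a = 4.23e-04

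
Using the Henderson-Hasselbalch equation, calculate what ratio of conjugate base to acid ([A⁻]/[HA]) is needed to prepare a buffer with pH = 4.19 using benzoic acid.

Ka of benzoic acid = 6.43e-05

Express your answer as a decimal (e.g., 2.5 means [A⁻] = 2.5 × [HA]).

pKa = -log(6.43e-05) = 4.1918. pH = pKa + log([A⁻]/[HA]), so log([A⁻]/[HA]) = pH − pKa = 4.19 − 4.1918 = -0.0018. [A⁻]/[HA] = 10^(-0.0018) = 0.996

[A⁻]/[HA] = 0.996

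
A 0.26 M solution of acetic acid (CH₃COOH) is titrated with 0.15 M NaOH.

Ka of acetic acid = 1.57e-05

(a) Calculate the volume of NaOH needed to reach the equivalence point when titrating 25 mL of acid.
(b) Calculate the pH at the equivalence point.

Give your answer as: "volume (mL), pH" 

moles acid = 0.26 × 25/1000 = 0.0065 mol; V_base = moles/0.15 × 1000 = 43.3 mL. At equivalence only the conjugate base is present: [A⁻] = 0.0065/0.068 = 9.5122e-02 M. Kb = Kw/Ka = 6.37e-10; [OH⁻] = √(Kb × [A⁻]) = 7.7838e-06; pOH = 5.11; pH = 14 - pOH = 8.89.

V = 43.3 mL, pH = 8.89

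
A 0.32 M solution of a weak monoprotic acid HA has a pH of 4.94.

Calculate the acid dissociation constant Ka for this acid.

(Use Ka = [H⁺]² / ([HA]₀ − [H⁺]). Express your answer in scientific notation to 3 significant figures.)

[H⁺] = 10^(−pH) = 10^(−4.94) = 1.148e-05 M. For HA ⇌ H⁺ + A⁻, Ka = [H⁺][A⁻]/[HA] = [H⁺]² / ([HA]₀ − [H⁺]) = (1.148e-05)² / (0.32 − 1.148e-05) = 4.12e-10.

K_a = 4.12e-10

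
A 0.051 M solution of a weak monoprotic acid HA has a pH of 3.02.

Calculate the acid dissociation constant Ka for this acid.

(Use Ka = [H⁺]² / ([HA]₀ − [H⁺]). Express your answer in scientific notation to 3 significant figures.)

[H⁺] = 10^(−pH) = 10^(−3.02) = 9.550e-04 M. For HA ⇌ H⁺ + A⁻, Ka = [H⁺][A⁻]/[HA] = [H⁺]² / ([HA]₀ − [H⁺]) = (9.550e-04)² / (0.051 − 9.550e-04) = 1.82e-05.

K_a = 1.82e-05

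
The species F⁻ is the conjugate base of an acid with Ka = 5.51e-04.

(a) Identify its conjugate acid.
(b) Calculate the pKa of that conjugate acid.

(a) The conjugate acid is formed by adding one H⁺ to F⁻, giving HF. (b) pKa = -log(Ka) = -log(5.51e-04) = 3.26.

Conjugate acid: HF; pK_a = 3.26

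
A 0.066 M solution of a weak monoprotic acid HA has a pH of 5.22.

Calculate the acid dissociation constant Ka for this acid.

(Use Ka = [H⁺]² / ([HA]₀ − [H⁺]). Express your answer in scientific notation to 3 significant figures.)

[H⁺] = 10^(−pH) = 10^(−5.22) = 6.026e-06 M. For HA ⇌ H⁺ + A⁻, Ka = [H⁺][A⁻]/[HA] = [H⁺]² / ([HA]₀ − [H⁺]) = (6.026e-06)² / (0.066 − 6.026e-06) = 5.50e-10.

K_a = 5.50e-10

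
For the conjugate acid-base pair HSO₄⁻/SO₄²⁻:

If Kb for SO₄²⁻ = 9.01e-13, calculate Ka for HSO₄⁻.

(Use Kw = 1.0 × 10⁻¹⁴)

For a conjugate pair Ka × Kb = Kw, so Ka = Kw/Kb = 1.0 × 10⁻¹⁴ / 9.01e-13 = 1.11e-02.

K_a = 1.11e-02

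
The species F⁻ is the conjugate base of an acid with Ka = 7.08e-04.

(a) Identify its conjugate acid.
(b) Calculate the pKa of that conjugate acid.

(a) The conjugate acid is formed by adding one H⁺ to F⁻, giving HF. (b) pKa = -log(Ka) = -log(7.08e-04) = 3.15.

Conjugate acid: HF; pK_a = 3.15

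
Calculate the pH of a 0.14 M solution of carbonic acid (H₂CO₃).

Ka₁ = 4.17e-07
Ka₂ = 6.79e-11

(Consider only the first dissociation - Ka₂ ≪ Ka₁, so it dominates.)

First dissociation dominates. From Ka₁ = [H⁺][HA⁻]/[H₂A], x² + Ka₁·x − Ka₁·C = 0 with C = 0.14 M and Ka₁ = 4.17e-07. Solving: [H⁺] = (−Ka₁ + √(Ka₁² + 4·Ka₁·C)) / 2 = 2.4141e-04 M. pH = -log(2.4141e-04) = 3.62.

pH = 3.62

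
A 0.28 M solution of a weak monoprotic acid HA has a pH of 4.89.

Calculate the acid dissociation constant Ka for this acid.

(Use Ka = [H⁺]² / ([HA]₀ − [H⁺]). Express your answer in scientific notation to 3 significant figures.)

[H⁺] = 10^(−pH) = 10^(−4.89) = 1.288e-05 M. For HA ⇌ H⁺ + A⁻, Ka = [H⁺][A⁻]/[HA] = [H⁺]² / ([HA]₀ − [H⁺]) = (1.288e-05)² / (0.28 − 1.288e-05) = 5.93e-10.

K_a = 5.93e-10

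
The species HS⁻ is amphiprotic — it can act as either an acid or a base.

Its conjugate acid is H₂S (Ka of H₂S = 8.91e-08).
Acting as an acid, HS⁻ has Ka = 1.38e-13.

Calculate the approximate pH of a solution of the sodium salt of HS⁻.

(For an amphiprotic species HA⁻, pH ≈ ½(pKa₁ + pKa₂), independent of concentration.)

pKa₁ = -log(8.91e-08) = 7.05; pKa₂ = -log(1.38e-13) = 12.86. For an amphiprotic species, pH ≈ ½(pKa₁ + pKa₂) = ½(7.05 + 12.86) = 9.96.

pH = 9.96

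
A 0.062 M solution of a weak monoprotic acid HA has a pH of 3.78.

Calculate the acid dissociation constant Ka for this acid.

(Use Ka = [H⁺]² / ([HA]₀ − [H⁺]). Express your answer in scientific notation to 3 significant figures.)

[H⁺] = 10^(−pH) = 10^(−3.78) = 1.660e-04 M. For HA ⇌ H⁺ + A⁻, Ka = [H⁺][A⁻]/[HA] = [H⁺]² / ([HA]₀ − [H⁺]) = (1.660e-04)² / (0.062 − 1.660e-04) = 4.45e-07.

K_a = 4.45e-07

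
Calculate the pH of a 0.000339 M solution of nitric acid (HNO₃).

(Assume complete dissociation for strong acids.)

[H⁺] = 0.000339 M for strong acid. pH = -log[H⁺] = -log(0.000339)

pH = 3.47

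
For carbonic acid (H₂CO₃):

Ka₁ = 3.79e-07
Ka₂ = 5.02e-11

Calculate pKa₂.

pKa₂ = -log(Ka₂) = -log(5.02e-11) = 10.30.

pK_{a2} = 10.30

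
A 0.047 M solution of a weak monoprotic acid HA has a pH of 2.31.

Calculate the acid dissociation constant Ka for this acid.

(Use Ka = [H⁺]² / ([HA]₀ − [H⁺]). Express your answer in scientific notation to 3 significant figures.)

[H⁺] = 10^(−pH) = 10^(−2.31) = 4.898e-03 M. For HA ⇌ H⁺ + A⁻, Ka = [H⁺][A⁻]/[HA] = [H⁺]² / ([HA]₀ − [H⁺]) = (4.898e-03)² / (0.047 − 4.898e-03) = 5.70e-04.

K_a = 5.70e-04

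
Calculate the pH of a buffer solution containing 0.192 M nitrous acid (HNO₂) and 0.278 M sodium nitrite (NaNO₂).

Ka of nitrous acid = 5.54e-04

pKa = -log(5.54e-04) = 3.26. pH = pKa + log([A⁻]/[HA]) = 3.26 + log(0.278/0.192)

pH = 3.42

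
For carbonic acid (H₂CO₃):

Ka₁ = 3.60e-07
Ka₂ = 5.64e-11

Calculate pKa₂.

pKa₂ = -log(Ka₂) = -log(5.64e-11) = 10.25.

pK_{a2} = 10.25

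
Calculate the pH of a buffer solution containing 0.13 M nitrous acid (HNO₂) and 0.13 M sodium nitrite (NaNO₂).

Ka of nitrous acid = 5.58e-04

pKa = -log(5.58e-04) = 3.25. pH = pKa + log([A⁻]/[HA]) = 3.25 + log(0.13/0.13)

pH = 3.25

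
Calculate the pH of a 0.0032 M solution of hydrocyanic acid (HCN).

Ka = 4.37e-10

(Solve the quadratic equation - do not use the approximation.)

x² + Ka×x - Ka×C = 0. Using quadratic formula: [H⁺] = 1.1823e-06

pH = 5.93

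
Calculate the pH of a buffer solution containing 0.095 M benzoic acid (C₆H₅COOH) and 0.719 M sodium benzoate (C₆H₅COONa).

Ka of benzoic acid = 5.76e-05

pKa = -log(5.76e-05) = 4.24. pH = pKa + log([A⁻]/[HA]) = 4.24 + log(0.719/0.095)

pH = 5.12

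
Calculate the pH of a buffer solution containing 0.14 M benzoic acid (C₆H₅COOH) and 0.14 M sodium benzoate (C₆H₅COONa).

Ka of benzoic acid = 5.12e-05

pKa = -log(5.12e-05) = 4.29. pH = pKa + log([A⁻]/[HA]) = 4.29 + log(0.14/0.14)

pH = 4.29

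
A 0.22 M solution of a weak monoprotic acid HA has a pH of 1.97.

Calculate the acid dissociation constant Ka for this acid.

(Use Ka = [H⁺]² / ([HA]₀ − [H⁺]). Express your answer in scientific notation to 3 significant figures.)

[H⁺] = 10^(−pH) = 10^(−1.97) = 1.072e-02 M. For HA ⇌ H⁺ + A⁻, Ka = [H⁺][A⁻]/[HA] = [H⁺]² / ([HA]₀ − [H⁺]) = (1.072e-02)² / (0.22 − 1.072e-02) = 5.49e-04.

K_a = 5.49e-04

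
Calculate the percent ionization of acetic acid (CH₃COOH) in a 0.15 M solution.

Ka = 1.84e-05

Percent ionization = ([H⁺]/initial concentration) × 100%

Using Ka equilibrium: x² + Ka×x - Ka×C = 0. Solving: [H⁺] = 1.6522e-03. Percent = (1.6522e-03/0.15) × 100

Percent ionization = 1.1%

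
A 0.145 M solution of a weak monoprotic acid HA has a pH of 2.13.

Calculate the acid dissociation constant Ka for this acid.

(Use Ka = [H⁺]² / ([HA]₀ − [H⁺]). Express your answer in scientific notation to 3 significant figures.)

[H⁺] = 10^(−pH) = 10^(−2.13) = 7.413e-03 M. For HA ⇌ H⁺ + A⁻, Ka = [H⁺][A⁻]/[HA] = [H⁺]² / ([HA]₀ − [H⁺]) = (7.413e-03)² / (0.145 − 7.413e-03) = 3.99e-04.

K_a = 3.99e-04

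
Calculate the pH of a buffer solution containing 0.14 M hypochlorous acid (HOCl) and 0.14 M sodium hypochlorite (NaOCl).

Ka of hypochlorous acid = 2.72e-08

pKa = -log(2.72e-08) = 7.57. pH = pKa + log([A⁻]/[HA]) = 7.57 + log(0.14/0.14)

pH = 7.57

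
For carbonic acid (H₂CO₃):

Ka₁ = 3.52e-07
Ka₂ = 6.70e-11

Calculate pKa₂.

pKa₂ = -log(Ka₂) = -log(6.70e-11) = 10.17.

pK_{a2} = 10.17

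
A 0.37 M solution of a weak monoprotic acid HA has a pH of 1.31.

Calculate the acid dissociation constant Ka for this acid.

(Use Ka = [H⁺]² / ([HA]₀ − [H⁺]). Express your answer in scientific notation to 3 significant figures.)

[H⁺] = 10^(−pH) = 10^(−1.31) = 4.898e-02 M. For HA ⇌ H⁺ + A⁻, Ka = [H⁺][A⁻]/[HA] = [H⁺]² / ([HA]₀ − [H⁺]) = (4.898e-02)² / (0.37 − 4.898e-02) = 7.47e-03.

K_a = 7.47e-03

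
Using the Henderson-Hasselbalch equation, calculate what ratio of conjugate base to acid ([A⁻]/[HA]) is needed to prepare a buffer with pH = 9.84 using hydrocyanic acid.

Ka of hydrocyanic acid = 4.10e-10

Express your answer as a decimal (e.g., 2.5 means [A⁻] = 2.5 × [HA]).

pKa = -log(4.10e-10) = 9.3872. pH = pKa + log([A⁻]/[HA]), so log([A⁻]/[HA]) = pH − pKa = 9.84 − 9.3872 = 0.4528. [A⁻]/[HA] = 10^(0.4528) = 2.84

[A⁻]/[HA] = 2.84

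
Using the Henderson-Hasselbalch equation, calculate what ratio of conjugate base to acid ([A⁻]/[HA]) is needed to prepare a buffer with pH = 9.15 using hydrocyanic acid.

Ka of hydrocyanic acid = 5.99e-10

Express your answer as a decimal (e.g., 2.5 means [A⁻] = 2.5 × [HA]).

pKa = -log(5.99e-10) = 9.2226. pH = pKa + log([A⁻]/[HA]), so log([A⁻]/[HA]) = pH − pKa = 9.15 − 9.2226 = -0.0726. [A⁻]/[HA] = 10^(-0.0726) = 0.846

[A⁻]/[HA] = 0.846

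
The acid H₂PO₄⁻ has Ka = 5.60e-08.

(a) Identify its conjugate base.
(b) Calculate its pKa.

(a) The conjugate base is formed by removing one H⁺ from H₂PO₄⁻, giving HPO₄²⁻. (b) pKa = -log(Ka) = -log(5.60e-08) = 7.25.

Conjugate base: HPO₄²⁻; pK_a = 7.25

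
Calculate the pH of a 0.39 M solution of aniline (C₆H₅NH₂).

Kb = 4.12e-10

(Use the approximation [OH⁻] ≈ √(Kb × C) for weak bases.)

[OH⁻] = √(Kb × C) = √(4.12e-10 × 0.39) = 1.2676e-05. pOH = 4.90, pH = 14 - pOH

pH = 9.10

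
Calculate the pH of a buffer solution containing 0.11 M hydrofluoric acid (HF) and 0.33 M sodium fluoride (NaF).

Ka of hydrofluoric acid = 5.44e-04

pKa = -log(5.44e-04) = 3.26. pH = pKa + log([A⁻]/[HA]) = 3.26 + log(0.33/0.11)

pH = 3.74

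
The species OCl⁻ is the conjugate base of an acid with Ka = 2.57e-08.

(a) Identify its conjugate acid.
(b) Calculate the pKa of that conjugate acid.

(a) The conjugate acid is formed by adding one H⁺ to OCl⁻, giving HOCl. (b) pKa = -log(Ka) = -log(2.57e-08) = 7.59.

Conjugate acid: HOCl; pK_a = 7.59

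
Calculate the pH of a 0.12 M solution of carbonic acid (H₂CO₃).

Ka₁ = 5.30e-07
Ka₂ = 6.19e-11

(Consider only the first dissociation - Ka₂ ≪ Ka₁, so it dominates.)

First dissociation dominates. From Ka₁ = [H⁺][HA⁻]/[H₂A], x² + Ka₁·x − Ka₁·C = 0 with C = 0.12 M and Ka₁ = 5.30e-07. Solving: [H⁺] = (−Ka₁ + √(Ka₁² + 4·Ka₁·C)) / 2 = 2.5193e-04 M. pH = -log(2.5193e-04) = 3.60.

pH = 3.60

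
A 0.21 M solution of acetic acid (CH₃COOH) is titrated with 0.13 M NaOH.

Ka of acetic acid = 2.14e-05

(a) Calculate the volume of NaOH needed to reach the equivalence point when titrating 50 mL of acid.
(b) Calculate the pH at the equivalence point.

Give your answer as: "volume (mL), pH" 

moles acid = 0.21 × 50/1000 = 0.0105 mol; V_base = moles/0.13 × 1000 = 80.8 mL. At equivalence only the conjugate base is present: [A⁻] = 0.0105/0.131 = 8.0294e-02 M. Kb = Kw/Ka = 4.67e-10; [OH⁻] = √(Kb × [A⁻]) = 6.1254e-06; pOH = 5.21; pH = 14 - pOH = 8.79.

V = 80.8 mL, pH = 8.79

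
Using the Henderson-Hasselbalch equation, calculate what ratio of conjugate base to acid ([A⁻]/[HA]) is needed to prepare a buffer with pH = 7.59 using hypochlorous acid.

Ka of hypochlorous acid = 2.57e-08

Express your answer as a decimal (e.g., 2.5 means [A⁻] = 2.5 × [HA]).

pKa = -log(2.57e-08) = 7.5901. pH = pKa + log([A⁻]/[HA]), so log([A⁻]/[HA]) = pH − pKa = 7.59 − 7.5901 = -0.0001. [A⁻]/[HA] = 10^(-0.0001) = 1.00

[A⁻]/[HA] = 1.00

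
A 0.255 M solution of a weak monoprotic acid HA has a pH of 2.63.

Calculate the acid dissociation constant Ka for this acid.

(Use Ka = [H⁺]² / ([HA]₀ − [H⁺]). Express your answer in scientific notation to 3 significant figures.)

[H⁺] = 10^(−pH) = 10^(−2.63) = 2.344e-03 M. For HA ⇌ H⁺ + A⁻, Ka = [H⁺][A⁻]/[HA] = [H⁺]² / ([HA]₀ − [H⁺]) = (2.344e-03)² / (0.255 − 2.344e-03) = 2.18e-05.

K_a = 2.18e-05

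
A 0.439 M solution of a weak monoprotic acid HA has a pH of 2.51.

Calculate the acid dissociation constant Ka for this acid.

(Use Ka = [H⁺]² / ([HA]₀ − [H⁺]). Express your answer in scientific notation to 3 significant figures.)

[H⁺] = 10^(−pH) = 10^(−2.51) = 3.090e-03 M. For HA ⇌ H⁺ + A⁻, Ka = [H⁺][A⁻]/[HA] = [H⁺]² / ([HA]₀ − [H⁺]) = (3.090e-03)² / (0.439 − 3.090e-03) = 2.19e-05.

K_a = 2.19e-05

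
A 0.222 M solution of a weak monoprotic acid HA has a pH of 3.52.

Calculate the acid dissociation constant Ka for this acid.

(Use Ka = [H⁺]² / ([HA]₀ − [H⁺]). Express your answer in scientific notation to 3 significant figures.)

[H⁺] = 10^(−pH) = 10^(−3.52) = 3.020e-04 M. For HA ⇌ H⁺ + A⁻, Ka = [H⁺][A⁻]/[HA] = [H⁺]² / ([HA]₀ − [H⁺]) = (3.020e-04)² / (0.222 − 3.020e-04) = 4.11e-07.

K_a = 4.11e-07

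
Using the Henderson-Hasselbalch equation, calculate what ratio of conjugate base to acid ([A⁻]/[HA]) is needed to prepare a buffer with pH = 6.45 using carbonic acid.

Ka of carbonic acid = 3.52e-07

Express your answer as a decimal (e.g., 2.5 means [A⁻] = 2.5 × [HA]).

pKa = -log(3.52e-07) = 6.4535. pH = pKa + log([A⁻]/[HA]), so log([A⁻]/[HA]) = pH − pKa = 6.45 − 6.4535 = -0.0035. [A⁻]/[HA] = 10^(-0.0035) = 0.992

[A⁻]/[HA] = 0.992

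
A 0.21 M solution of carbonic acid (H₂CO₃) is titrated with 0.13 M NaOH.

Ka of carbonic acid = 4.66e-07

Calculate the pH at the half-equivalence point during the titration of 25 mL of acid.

At half-equivalence [HA] = [A⁻], so Henderson-Hasselbalch gives pH = pKa = -log(4.66e-07) = 6.33.

pH = pKa = 6.33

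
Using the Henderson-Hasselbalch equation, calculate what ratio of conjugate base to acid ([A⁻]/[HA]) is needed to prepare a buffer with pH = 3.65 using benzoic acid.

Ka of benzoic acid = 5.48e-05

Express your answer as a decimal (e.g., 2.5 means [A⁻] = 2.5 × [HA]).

pKa = -log(5.48e-05) = 4.2612. pH = pKa + log([A⁻]/[HA]), so log([A⁻]/[HA]) = pH − pKa = 3.65 − 4.2612 = -0.6112. [A⁻]/[HA] = 10^(-0.6112) = 0.245

[A⁻]/[HA] = 0.245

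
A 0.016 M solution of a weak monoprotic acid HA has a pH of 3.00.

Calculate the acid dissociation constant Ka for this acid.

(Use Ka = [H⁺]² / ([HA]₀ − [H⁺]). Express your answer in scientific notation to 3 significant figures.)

[H⁺] = 10^(−pH) = 10^(−3.00) = 1.000e-03 M. For HA ⇌ H⁺ + A⁻, Ka = [H⁺][A⁻]/[HA] = [H⁺]² / ([HA]₀ − [H⁺]) = (1.000e-03)² / (0.016 − 1.000e-03) = 6.67e-05.

K_a = 6.67e-05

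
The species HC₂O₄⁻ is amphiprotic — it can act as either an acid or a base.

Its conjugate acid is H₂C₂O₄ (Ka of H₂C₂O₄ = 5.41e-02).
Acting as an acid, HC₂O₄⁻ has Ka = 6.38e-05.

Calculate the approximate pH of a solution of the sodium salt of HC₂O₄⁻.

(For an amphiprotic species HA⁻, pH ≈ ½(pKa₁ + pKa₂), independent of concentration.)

pKa₁ = -log(5.41e-02) = 1.27; pKa₂ = -log(6.38e-05) = 4.20. For an amphiprotic species, pH ≈ ½(pKa₁ + pKa₂) = ½(1.27 + 4.20) = 2.73.

pH = 2.73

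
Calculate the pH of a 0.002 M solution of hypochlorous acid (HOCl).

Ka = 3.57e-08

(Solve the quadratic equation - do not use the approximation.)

x² + Ka×x - Ka×C = 0. Using quadratic formula: [H⁺] = 8.4320e-06

pH = 5.07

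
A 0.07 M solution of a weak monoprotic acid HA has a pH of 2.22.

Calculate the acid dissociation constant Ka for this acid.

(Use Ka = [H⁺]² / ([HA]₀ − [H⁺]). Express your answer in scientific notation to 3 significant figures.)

[H⁺] = 10^(−pH) = 10^(−2.22) = 6.026e-03 M. For HA ⇌ H⁺ + A⁻, Ka = [H⁺][A⁻]/[HA] = [H⁺]² / ([HA]₀ − [H⁺]) = (6.026e-03)² / (0.07 − 6.026e-03) = 5.68e-04.

K_a = 5.68e-04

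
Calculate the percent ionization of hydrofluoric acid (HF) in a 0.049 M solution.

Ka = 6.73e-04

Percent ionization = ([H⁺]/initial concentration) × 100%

Using Ka equilibrium: x² + Ka×x - Ka×C = 0. Solving: [H⁺] = 5.4159e-03. Percent = (5.4159e-03/0.049) × 100

Percent ionization = 11.1%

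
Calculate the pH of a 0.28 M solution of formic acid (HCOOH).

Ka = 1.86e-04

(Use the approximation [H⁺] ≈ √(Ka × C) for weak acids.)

[H⁺] = √(Ka × C) = √(1.86e-04 × 0.28) = 7.2166e-03. pH = -log(7.2166e-03)

pH = 2.14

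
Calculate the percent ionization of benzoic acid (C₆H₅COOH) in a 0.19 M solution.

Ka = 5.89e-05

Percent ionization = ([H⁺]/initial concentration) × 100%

Using Ka equilibrium: x² + Ka×x - Ka×C = 0. Solving: [H⁺] = 3.3160e-03. Percent = (3.3160e-03/0.19) × 100

Percent ionization = 1.75%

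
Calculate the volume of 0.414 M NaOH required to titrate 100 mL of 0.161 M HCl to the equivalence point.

At equivalence: moles acid = moles base. moles HCl = 0.161 × 100/1000 = 0.0161 mol. V_base = moles / 0.414 × 1000 = 38.9 mL.

V_{base} = 38.9 mL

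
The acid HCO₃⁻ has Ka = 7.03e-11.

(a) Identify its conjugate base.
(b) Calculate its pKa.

(a) The conjugate base is formed by removing one H⁺ from HCO₃⁻, giving CO₃²⁻. (b) pKa = -log(Ka) = -log(7.03e-11) = 10.15.

Conjugate base: CO₃²⁻; pK_a = 10.15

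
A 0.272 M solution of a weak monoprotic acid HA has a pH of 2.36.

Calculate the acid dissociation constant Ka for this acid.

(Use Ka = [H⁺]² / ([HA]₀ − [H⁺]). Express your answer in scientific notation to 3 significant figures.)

[H⁺] = 10^(−pH) = 10^(−2.36) = 4.365e-03 M. For HA ⇌ H⁺ + A⁻, Ka = [H⁺][A⁻]/[HA] = [H⁺]² / ([HA]₀ − [H⁺]) = (4.365e-03)² / (0.272 − 4.365e-03) = 7.12e-05.

K_a = 7.12e-05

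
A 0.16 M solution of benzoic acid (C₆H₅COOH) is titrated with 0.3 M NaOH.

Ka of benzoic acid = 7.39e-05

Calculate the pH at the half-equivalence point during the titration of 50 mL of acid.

At half-equivalence [HA] = [A⁻], so Henderson-Hasselbalch gives pH = pKa = -log(7.39e-05) = 4.13.

pH = pKa = 4.13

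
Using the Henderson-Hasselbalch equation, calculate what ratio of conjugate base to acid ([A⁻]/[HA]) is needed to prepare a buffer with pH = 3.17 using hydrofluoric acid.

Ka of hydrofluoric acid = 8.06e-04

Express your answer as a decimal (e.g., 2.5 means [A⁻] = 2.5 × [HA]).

pKa = -log(8.06e-04) = 3.0937. pH = pKa + log([A⁻]/[HA]), so log([A⁻]/[HA]) = pH − pKa = 3.17 − 3.0937 = 0.0763. [A⁻]/[HA] = 10^(0.0763) = 1.19

[A⁻]/[HA] = 1.19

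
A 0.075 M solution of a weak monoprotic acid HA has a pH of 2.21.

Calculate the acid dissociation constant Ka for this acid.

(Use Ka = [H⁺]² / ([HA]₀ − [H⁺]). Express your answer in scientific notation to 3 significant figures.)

[H⁺] = 10^(−pH) = 10^(−2.21) = 6.166e-03 M. For HA ⇌ H⁺ + A⁻, Ka = [H⁺][A⁻]/[HA] = [H⁺]² / ([HA]₀ − [H⁺]) = (6.166e-03)² / (0.075 − 6.166e-03) = 5.52e-04.

K_a = 5.52e-04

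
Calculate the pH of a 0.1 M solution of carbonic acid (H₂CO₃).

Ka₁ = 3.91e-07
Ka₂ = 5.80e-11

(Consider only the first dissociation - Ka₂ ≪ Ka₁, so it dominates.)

First dissociation dominates. From Ka₁ = [H⁺][HA⁻]/[H₂A], x² + Ka₁·x − Ka₁·C = 0 with C = 0.1 M and Ka₁ = 3.91e-07. Solving: [H⁺] = (−Ka₁ + √(Ka₁² + 4·Ka₁·C)) / 2 = 1.9754e-04 M. pH = -log(1.9754e-04) = 3.70.

pH = 3.70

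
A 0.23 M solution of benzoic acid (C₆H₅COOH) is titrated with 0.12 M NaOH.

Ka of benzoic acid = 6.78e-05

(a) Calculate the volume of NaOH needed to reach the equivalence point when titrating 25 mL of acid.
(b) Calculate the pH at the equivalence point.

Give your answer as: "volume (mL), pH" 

moles acid = 0.23 × 25/1000 = 0.00575 mol; V_base = moles/0.12 × 1000 = 47.9 mL. At equivalence only the conjugate base is present: [A⁻] = 0.00575/0.073 = 7.8857e-02 M. Kb = Kw/Ka = 1.47e-10; [OH⁻] = √(Kb × [A⁻]) = 3.4104e-06; pOH = 5.47; pH = 14 - pOH = 8.53.

V = 47.9 mL, pH = 8.53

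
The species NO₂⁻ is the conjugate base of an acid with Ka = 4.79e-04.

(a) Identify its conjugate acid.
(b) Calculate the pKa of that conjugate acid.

(a) The conjugate acid is formed by adding one H⁺ to NO₂⁻, giving HNO₂. (b) pKa = -log(Ka) = -log(4.79e-04) = 3.32.

Conjugate acid: HNO₂; pK_a = 3.32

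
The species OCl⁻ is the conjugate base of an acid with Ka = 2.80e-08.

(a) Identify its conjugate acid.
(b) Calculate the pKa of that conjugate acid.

(a) The conjugate acid is formed by adding one H⁺ to OCl⁻, giving HOCl. (b) pKa = -log(Ka) = -log(2.80e-08) = 7.55.

Conjugate acid: HOCl; pK_a = 7.55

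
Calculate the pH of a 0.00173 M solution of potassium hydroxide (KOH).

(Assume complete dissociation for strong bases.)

[OH⁻] = 0.00173 M for strong base. pOH = -log[OH⁻] = 2.76, pH = 14 - pOH

pH = 11.24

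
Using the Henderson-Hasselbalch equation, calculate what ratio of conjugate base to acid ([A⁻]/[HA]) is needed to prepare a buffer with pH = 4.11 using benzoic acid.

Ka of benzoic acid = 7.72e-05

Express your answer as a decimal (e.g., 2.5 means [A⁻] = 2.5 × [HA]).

pKa = -log(7.72e-05) = 4.1124. pH = pKa + log([A⁻]/[HA]), so log([A⁻]/[HA]) = pH − pKa = 4.11 − 4.1124 = -0.0024. [A⁻]/[HA] = 10^(-0.0024) = 0.995

[A⁻]/[HA] = 0.995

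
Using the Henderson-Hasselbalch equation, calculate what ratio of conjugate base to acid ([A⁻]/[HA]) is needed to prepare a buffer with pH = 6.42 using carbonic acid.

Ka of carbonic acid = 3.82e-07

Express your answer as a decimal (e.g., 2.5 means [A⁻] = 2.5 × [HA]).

pKa = -log(3.82e-07) = 6.4179. pH = pKa + log([A⁻]/[HA]), so log([A⁻]/[HA]) = pH − pKa = 6.42 − 6.4179 = 0.0021. [A⁻]/[HA] = 10^(0.0021) = 1.00

[A⁻]/[HA] = 1.00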